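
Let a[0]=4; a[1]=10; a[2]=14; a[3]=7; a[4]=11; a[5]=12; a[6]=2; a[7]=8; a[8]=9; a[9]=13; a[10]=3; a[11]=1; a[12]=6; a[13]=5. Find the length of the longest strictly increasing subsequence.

5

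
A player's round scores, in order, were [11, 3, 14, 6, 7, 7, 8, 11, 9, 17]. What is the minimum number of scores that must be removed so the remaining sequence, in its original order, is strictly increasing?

4

Fewest deletions = n − (longest strictly increasing subsequence).
i:      1  2  3  4  5  6  7  8  9 10
a[i]:  11  3 14  6  7  7  8 11  9 17
dp:     1  1  2  2  3  3  4  5  5  6
max dp = 6, so deletions = 10 − 6 = 4.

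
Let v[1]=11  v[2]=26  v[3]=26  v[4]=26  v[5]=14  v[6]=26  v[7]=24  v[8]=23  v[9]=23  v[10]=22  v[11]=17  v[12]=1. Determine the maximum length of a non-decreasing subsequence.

Let dp[i] be the length of the longest such subsequence ending at index i:
i:      1  2  3  4  5  6  7  8  9 10 11 12
v[i]:  11 26 26 26 14 26 24 23 23 22 17  1
dp:     1  2  3  4  2  5  3  3  4  3  3  1
Maximum dp value is 5.

5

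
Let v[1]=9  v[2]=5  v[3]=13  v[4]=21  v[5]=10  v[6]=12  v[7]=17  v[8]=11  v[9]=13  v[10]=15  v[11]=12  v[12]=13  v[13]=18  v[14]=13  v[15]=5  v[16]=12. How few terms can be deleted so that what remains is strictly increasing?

Fewest deletions = n − (longest strictly increasing subsequence).
Patience tails:
9 → extends → [9]
5 → replaces 9 → [5]
13 → extends → [5, 13]
21 → extends → [5, 13, 21]
10 → replaces 13 → [5, 10, 21]
12 → replaces 21 → [5, 10, 12]
17 → extends → [5, 10, 12, 17]
11 → replaces 12 → [5, 10, 11, 17]
13 → replaces 17 → [5, 10, 11, 13]
15 → extends → [5, 10, 11, 13, 15]
12 → replaces 13 → [5, 10, 11, 12, 15]
13 → replaces 15 → [5, 10, 11, 12, 13]
18 → extends → [5, 10, 11, 12, 13, 18]
13 → already a tail → [5, 10, 11, 12, 13, 18]
5 → already a tail → [5, 10, 11, 12, 13, 18]
12 → already a tail → [5, 10, 11, 12, 13, 18]
Longest strictly increasing subsequence has length 6, so deletions = 16 − 6 = 10.

10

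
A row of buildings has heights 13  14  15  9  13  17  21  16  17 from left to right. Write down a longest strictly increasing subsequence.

Patience tails give the LIS length; then backtrack through the dp parents:
13 → extends → [13]
14 → extends → [13, 14]
15 → extends → [13, 14, 15]
9 → replaces 13 → [9, 14, 15]
13 → replaces 14 → [9, 13, 15]
17 → extends → [9, 13, 15, 17]
21 → extends → [9, 13, 15, 17, 21]
16 → replaces 17 → [9, 13, 15, 16, 21]
17 → replaces 21 → [9, 13, 15, 16, 17]
Length 5; one witness is 13, 14, 15, 17, 21.

13, 14, 15, 17, 21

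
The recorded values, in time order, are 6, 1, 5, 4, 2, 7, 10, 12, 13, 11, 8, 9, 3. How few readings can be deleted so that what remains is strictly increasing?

Fewest deletions = n − (longest strictly increasing subsequence).
i:      1  2  3  4  5  6  7  8  9 10 11 12 13
a[i]:   6  1  5  4  2  7 10 12 13 11  8  9  3
dp:     1  1  2  2  2  3  4  5  6  5  4  5  3
max dp = 6, so deletions = 13 − 6 = 7.

7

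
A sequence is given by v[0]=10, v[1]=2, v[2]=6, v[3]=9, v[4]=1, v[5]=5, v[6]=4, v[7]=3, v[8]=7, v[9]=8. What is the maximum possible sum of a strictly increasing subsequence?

23

Let S[i] be the best sum of a strictly increasing subsequence ending at i:
i:      0  1  2  3  4  5  6  7  8  9
v[i]:  10  2  6  9  1  5  4  3  7  8
S:     10  2  8 17  1  7  6  5 15 23
Maximum is 23 (e.g. 2 + 6 + 7 + 8).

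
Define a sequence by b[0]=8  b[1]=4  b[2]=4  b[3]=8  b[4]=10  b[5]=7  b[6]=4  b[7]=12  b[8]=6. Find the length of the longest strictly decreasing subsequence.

3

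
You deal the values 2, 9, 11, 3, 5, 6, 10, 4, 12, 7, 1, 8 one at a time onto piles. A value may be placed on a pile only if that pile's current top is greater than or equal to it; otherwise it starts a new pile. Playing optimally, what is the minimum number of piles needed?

6

Place each on the leftmost legal pile:
2 → new pile 1 (tops now [2])
9 → new pile 2 (tops now [2, 9])
11 → new pile 3 (tops now [2, 9, 11])
3 → pile 2 (tops now [2, 3, 11])
5 → pile 3 (tops now [2, 3, 5])
6 → new pile 4 (tops now [2, 3, 5, 6])
10 → new pile 5 (tops now [2, 3, 5, 6, 10])
4 → pile 3 (tops now [2, 3, 4, 6, 10])
12 → new pile 6 (tops now [2, 3, 4, 6, 10, 12])
7 → pile 5 (tops now [2, 3, 4, 6, 7, 12])
1 → pile 1 (tops now [1, 3, 4, 6, 7, 12])
8 → pile 6 (tops now [1, 3, 4, 6, 7, 8])
Six piles.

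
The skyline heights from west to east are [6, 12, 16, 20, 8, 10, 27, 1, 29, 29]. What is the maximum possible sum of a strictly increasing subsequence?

110

Let S[i] be the best sum of a strictly increasing subsequence ending at i:
i:       1   2   3   4   5   6   7   8   9  10
a[i]:    6  12  16  20   8  10  27   1  29  29
S:       6  18  34  54  14  24  81   1 110 110
Maximum is 110 (e.g. 6 + 12 + 16 + 20 + 27 + 29).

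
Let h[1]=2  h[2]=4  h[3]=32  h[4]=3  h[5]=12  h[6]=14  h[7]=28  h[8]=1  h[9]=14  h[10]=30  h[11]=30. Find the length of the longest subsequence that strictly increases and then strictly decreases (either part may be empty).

6

inc[i] = longest strictly increasing subsequence ending at i; dec[i] = longest strictly decreasing subsequence starting at i:
i:      1  2  3  4  5  6  7  8  9 10 11
h[i]:   2  4 32  3 12 14 28  1 14 30 30
inc:    1  2  3  2  3  4  5  1  4  6  6
dec:    2  3  3  2  2  2  2  1  1  1  1
Best peak at i=7 (value 28): inc=5, dec=2, length 5+2−1 = 6.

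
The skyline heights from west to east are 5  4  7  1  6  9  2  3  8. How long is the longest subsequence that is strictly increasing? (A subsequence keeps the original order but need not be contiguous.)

4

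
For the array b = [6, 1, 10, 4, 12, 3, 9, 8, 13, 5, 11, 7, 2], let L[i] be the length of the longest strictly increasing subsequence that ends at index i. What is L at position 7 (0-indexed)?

dp[i] = 1 + max{dp[j] : j<i, b[j]<b[i]} (or 1 if no such j):
i:      0  1  2  3  4  5  6  7  8  9 10 11 12
b[i]:   6  1 10  4 12  3  9  8 13  5 11  7  2
dp:     1  1  2  2  3  2  3  3  4  3  4  4  2
At index 7 the value is 3.

3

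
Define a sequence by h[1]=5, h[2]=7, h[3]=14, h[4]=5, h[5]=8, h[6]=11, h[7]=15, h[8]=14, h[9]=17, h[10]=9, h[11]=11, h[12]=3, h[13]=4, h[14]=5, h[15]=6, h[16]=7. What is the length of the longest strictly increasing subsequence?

Track the smallest tail for each achievable length (strict):
5 → extends → [5]
7 → extends → [5, 7]
14 → extends → [5, 7, 14]
5 → already a tail → [5, 7, 14]
8 → replaces 14 → [5, 7, 8]
11 → extends → [5, 7, 8, 11]
15 → extends → [5, 7, 8, 11, 15]
14 → replaces 15 → [5, 7, 8, 11, 14]
17 → extends → [5, 7, 8, 11, 14, 17]
9 → replaces 11 → [5, 7, 8, 9, 14, 17]
11 → replaces 14 → [5, 7, 8, 9, 11, 17]
3 → replaces 5 → [3, 7, 8, 9, 11, 17]
4 → replaces 7 → [3, 4, 8, 9, 11, 17]
5 → replaces 8 → [3, 4, 5, 9, 11, 17]
6 → replaces 9 → [3, 4, 5, 6, 11, 17]
7 → replaces 11 → [3, 4, 5, 6, 7, 17]
Six tails, so the longest strictly increasing subsequence has length 6 (e.g. 5, 7, 8, 11, 15, 17).

6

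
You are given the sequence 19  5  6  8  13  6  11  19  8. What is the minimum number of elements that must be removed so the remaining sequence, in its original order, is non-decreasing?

Fewest deletions = n − (longest non-decreasing subsequence).
Patience tails:
19 → extends → [19]
5 → replaces 19 → [5]
6 → extends → [5, 6]
8 → extends → [5, 6, 8]
13 → extends → [5, 6, 8, 13]
6 → replaces 8 → [5, 6, 6, 13]
11 → replaces 13 → [5, 6, 6, 11]
19 → extends → [5, 6, 6, 11, 19]
8 → replaces 11 → [5, 6, 6, 8, 19]
Longest non-decreasing subsequence has length 5, so deletions = 9 − 5 = 4.

4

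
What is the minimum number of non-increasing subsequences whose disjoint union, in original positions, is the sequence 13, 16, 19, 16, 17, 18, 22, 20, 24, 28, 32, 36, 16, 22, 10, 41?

10

The minimum number of non-increasing subsequences covering a sequence equals the length of its longest strictly increasing subsequence.
LIS length is 10 (e.g. 13, 16, 17, 18, 22, 24, 28, 32, 36, 41), so 10 piles are needed.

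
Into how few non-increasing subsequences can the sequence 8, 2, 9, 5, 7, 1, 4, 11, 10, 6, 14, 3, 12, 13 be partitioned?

6

Place each on the leftmost legal pile:
8 → new pile 1 (tops now [8])
2 → pile 1 (tops now [2])
9 → new pile 2 (tops now [2, 9])
5 → pile 2 (tops now [2, 5])
7 → new pile 3 (tops now [2, 5, 7])
1 → pile 1 (tops now [1, 5, 7])
4 → pile 2 (tops now [1, 4, 7])
11 → new pile 4 (tops now [1, 4, 7, 11])
10 → pile 4 (tops now [1, 4, 7, 10])
6 → pile 3 (tops now [1, 4, 6, 10])
14 → new pile 5 (tops now [1, 4, 6, 10, 14])
3 → pile 2 (tops now [1, 3, 6, 10, 14])
12 → pile 5 (tops now [1, 3, 6, 10, 12])
13 → new pile 6 (tops now [1, 3, 6, 10, 12, 13])
Six piles.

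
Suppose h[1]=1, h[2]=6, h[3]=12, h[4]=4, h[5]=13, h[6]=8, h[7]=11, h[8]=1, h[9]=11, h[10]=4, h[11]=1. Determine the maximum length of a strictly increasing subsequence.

Track the smallest tail for each achievable length (strict):
1 → extends → [1]
6 → extends → [1, 6]
12 → extends → [1, 6, 12]
4 → replaces 6 → [1, 4, 12]
13 → extends → [1, 4, 12, 13]
8 → replaces 12 → [1, 4, 8, 13]
11 → replaces 13 → [1, 4, 8, 11]
1 → already a tail → [1, 4, 8, 11]
11 → already a tail → [1, 4, 8, 11]
4 → already a tail → [1, 4, 8, 11]
1 → already a tail → [1, 4, 8, 11]
Four tails, so the longest strictly increasing subsequence has length 4 (e.g. 1, 6, 12, 13).

4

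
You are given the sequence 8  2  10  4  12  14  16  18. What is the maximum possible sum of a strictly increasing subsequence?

Let S[i] be the best sum of a strictly increasing subsequence ending at i:
i:      1  2  3  4  5  6  7  8
a[i]:   8  2 10  4 12 14 16 18
S:      8  2 18  6 30 44 60 78
Maximum is 78 (e.g. 8 + 10 + 12 + 14 + 16 + 18).

78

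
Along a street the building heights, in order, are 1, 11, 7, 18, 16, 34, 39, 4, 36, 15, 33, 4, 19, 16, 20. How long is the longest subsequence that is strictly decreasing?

Let dp[i] be the longest strictly decreasing subsequence ending at i:
i:      1  2  3  4  5  6  7  8  9 10 11 12 13 14 15
a[i]:   1 11  7 18 16 34 39  4 36 15 33  4 19 16 20
dp:     1  1  2  1  2  1  1  3  2  3  3  4  4  5  4
Maximum is 5.

5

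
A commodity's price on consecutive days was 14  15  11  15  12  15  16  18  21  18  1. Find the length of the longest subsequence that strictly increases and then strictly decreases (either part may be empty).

inc[i] = longest strictly increasing subsequence ending at i; dec[i] = longest strictly decreasing subsequence starting at i:
i:      1  2  3  4  5  6  7  8  9 10 11
a[i]:  14 15 11 15 12 15 16 18 21 18  1
inc:    1  2  1  2  2  3  4  5  6  5  1
dec:    3  3  2  3  2  2  2  2  3  2  1
Best peak at i=9 (value 21): inc=6, dec=3, length 6+3−1 = 8.

8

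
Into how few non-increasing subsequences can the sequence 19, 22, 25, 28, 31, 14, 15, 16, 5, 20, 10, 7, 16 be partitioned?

5

Place each on the leftmost legal pile:
19 → new pile 1 (tops now [19])
22 → new pile 2 (tops now [19, 22])
25 → new pile 3 (tops now [19, 22, 25])
28 → new pile 4 (tops now [19, 22, 25, 28])
31 → new pile 5 (tops now [19, 22, 25, 28, 31])
14 → pile 1 (tops now [14, 22, 25, 28, 31])
15 → pile 2 (tops now [14, 15, 25, 28, 31])
16 → pile 3 (tops now [14, 15, 16, 28, 31])
5 → pile 1 (tops now [5, 15, 16, 28, 31])
20 → pile 4 (tops now [5, 15, 16, 20, 31])
10 → pile 2 (tops now [5, 10, 16, 20, 31])
7 → pile 2 (tops now [5, 7, 16, 20, 31])
16 → pile 3 (tops now [5, 7, 16, 20, 31])
Five piles.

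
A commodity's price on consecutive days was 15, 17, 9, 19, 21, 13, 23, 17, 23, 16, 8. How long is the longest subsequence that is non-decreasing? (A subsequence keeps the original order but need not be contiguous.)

Track the smallest tail for each achievable length (allowing ties):
15 → extends → [15]
17 → extends → [15, 17]
9 → replaces 15 → [9, 17]
19 → extends → [9, 17, 19]
21 → extends → [9, 17, 19, 21]
13 → replaces 17 → [9, 13, 19, 21]
23 → extends → [9, 13, 19, 21, 23]
17 → replaces 19 → [9, 13, 17, 21, 23]
23 → extends → [9, 13, 17, 21, 23, 23]
16 → replaces 17 → [9, 13, 16, 21, 23, 23]
8 → replaces 9 → [8, 13, 16, 21, 23, 23]
Six tails, so the longest non-decreasing subsequence has length 6 (e.g. 15, 17, 19, 21, 23, 23).

6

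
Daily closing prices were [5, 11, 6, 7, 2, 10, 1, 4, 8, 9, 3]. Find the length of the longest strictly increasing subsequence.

Track the smallest tail for each achievable length (strict):
5 → extends → [5]
11 → extends → [5, 11]
6 → replaces 11 → [5, 6]
7 → extends → [5, 6, 7]
2 → replaces 5 → [2, 6, 7]
10 → extends → [2, 6, 7, 10]
1 → replaces 2 → [1, 6, 7, 10]
4 → replaces 6 → [1, 4, 7, 10]
8 → replaces 10 → [1, 4, 7, 8]
9 → extends → [1, 4, 7, 8, 9]
3 → replaces 4 → [1, 3, 7, 8, 9]
Five tails, so the longest strictly increasing subsequence has length 5 (e.g. 5, 6, 7, 8, 9).

5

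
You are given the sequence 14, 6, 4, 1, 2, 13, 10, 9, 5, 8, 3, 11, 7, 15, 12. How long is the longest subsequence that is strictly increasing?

6

Let dp[i] be the length of the longest such subsequence ending at index i:
i:      1  2  3  4  5  6  7  8  9 10 11 12 13 14 15
a[i]:  14  6  4  1  2 13 10  9  5  8  3 11  7 15 12
dp:     1  1  1  1  2  3  3  3  3  4  3  5  4  6  6
Maximum dp value is 6.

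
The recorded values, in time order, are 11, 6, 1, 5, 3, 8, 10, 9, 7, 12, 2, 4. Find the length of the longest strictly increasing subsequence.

5

Let dp[i] be the length of the longest such subsequence ending at index i:
i:      1  2  3  4  5  6  7  8  9 10 11 12
a[i]:  11  6  1  5  3  8 10  9  7 12  2  4
dp:     1  1  1  2  2  3  4  4  3  5  2  3
Maximum dp value is 5.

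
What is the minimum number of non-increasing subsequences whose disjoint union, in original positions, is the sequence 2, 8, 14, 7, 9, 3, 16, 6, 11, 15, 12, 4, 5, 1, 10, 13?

6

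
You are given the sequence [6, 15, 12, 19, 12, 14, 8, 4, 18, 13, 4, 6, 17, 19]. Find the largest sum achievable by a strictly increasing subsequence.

69

Let S[i] be the best sum of a strictly increasing subsequence ending at i:
i:      1  2  3  4  5  6  7  8  9 10 11 12 13 14
a[i]:   6 15 12 19 12 14  8  4 18 13  4  6 17 19
S:      6 21 18 40 18 32 14  4 50 31  4 10 49 69
Maximum is 69 (e.g. 6 + 12 + 14 + 18 + 19).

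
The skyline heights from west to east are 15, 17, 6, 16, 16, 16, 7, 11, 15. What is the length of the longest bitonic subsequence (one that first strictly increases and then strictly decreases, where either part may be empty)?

inc[i] = longest strictly increasing subsequence ending at i; dec[i] = longest strictly decreasing subsequence starting at i:
i:      1  2  3  4  5  6  7  8  9
a[i]:  15 17  6 16 16 16  7 11 15
inc:    1  2  1  2  2  2  2  3  4
dec:    2  3  1  2  2  2  1  1  1
Best peak at i=2 (value 17): inc=2, dec=3, length 2+3−1 = 4.

4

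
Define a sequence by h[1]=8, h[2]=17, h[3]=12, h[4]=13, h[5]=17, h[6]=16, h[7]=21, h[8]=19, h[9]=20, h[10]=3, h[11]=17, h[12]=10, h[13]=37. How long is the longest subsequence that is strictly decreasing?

4

Negate each value so 'decreasing' becomes 'increasing', then run patience tails on the negated sequence:
-8 → extends → [-8]
-17 → replaces -8 → [-17]
-12 → extends → [-17, -12]
-13 → replaces -12 → [-17, -13]
-17 → already a tail → [-17, -13]
-16 → replaces -13 → [-17, -16]
-21 → replaces -17 → [-21, -16]
-19 → replaces -16 → [-21, -19]
-20 → replaces -19 → [-21, -20]
-3 → extends → [-21, -20, -3]
-17 → replaces -3 → [-21, -20, -17]
-10 → extends → [-21, -20, -17, -10]
-37 → replaces -21 → [-37, -20, -17, -10]
Four tails, so the longest strictly decreasing subsequence of the original has length 4.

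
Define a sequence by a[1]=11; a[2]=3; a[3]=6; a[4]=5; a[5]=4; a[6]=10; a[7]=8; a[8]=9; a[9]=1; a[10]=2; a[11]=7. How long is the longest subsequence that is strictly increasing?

4

Track the smallest tail for each achievable length (strict):
11 → extends → [11]
3 → replaces 11 → [3]
6 → extends → [3, 6]
5 → replaces 6 → [3, 5]
4 → replaces 5 → [3, 4]
10 → extends → [3, 4, 10]
8 → replaces 10 → [3, 4, 8]
9 → extends → [3, 4, 8, 9]
1 → replaces 3 → [1, 4, 8, 9]
2 → replaces 4 → [1, 2, 8, 9]
7 → replaces 8 → [1, 2, 7, 9]
Four tails, so the longest strictly increasing subsequence has length 4 (e.g. 3, 6, 8, 9).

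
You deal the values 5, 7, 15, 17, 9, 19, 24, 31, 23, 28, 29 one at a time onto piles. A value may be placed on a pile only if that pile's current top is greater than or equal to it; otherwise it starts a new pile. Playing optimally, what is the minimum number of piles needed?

Place each on the leftmost legal pile:
5 → new pile 1 (tops now [5])
7 → new pile 2 (tops now [5, 7])
15 → new pile 3 (tops now [5, 7, 15])
17 → new pile 4 (tops now [5, 7, 15, 17])
9 → pile 3 (tops now [5, 7, 9, 17])
19 → new pile 5 (tops now [5, 7, 9, 17, 19])
24 → new pile 6 (tops now [5, 7, 9, 17, 19, 24])
31 → new pile 7 (tops now [5, 7, 9, 17, 19, 24, 31])
23 → pile 6 (tops now [5, 7, 9, 17, 19, 23, 31])
28 → pile 7 (tops now [5, 7, 9, 17, 19, 23, 28])
29 → new pile 8 (tops now [5, 7, 9, 17, 19, 23, 28, 29])
Eight piles.

8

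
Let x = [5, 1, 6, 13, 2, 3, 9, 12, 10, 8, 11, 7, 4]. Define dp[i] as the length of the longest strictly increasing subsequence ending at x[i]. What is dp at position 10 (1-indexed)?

4

dp[i] = 1 + max{dp[j] : j<i, x[j]<x[i]} (or 1 if no such j):
i:      1  2  3  4  5  6  7  8  9 10 11 12 13
x[i]:   5  1  6 13  2  3  9 12 10  8 11  7  4
dp:     1  1  2  3  2  3  4  5  5  4  6  4  4
At index 10 the value is 4.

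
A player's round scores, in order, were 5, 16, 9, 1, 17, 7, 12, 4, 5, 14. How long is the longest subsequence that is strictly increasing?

4

Track the smallest tail for each achievable length (strict):
5 → extends → [5]
16 → extends → [5, 16]
9 → replaces 16 → [5, 9]
1 → replaces 5 → [1, 9]
17 → extends → [1, 9, 17]
7 → replaces 9 → [1, 7, 17]
12 → replaces 17 → [1, 7, 12]
4 → replaces 7 → [1, 4, 12]
5 → replaces 12 → [1, 4, 5]
14 → extends → [1, 4, 5, 14]
Four tails, so the longest strictly increasing subsequence has length 4 (e.g. 5, 9, 12, 14).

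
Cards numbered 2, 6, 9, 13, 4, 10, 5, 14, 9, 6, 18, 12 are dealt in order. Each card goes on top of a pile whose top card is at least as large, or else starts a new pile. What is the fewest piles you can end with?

The minimum number of non-increasing subsequences covering a sequence equals the length of its longest strictly increasing subsequence.
LIS length is 6 (e.g. 2, 6, 9, 13, 14, 18), so 6 piles are needed.

6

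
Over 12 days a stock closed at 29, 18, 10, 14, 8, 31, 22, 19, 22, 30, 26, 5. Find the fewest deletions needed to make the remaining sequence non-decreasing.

7

Fewest deletions = n − (longest non-decreasing subsequence).
Patience tails:
29 → extends → [29]
18 → replaces 29 → [18]
10 → replaces 18 → [10]
14 → extends → [10, 14]
8 → replaces 10 → [8, 14]
31 → extends → [8, 14, 31]
22 → replaces 31 → [8, 14, 22]
19 → replaces 22 → [8, 14, 19]
22 → extends → [8, 14, 19, 22]
30 → extends → [8, 14, 19, 22, 30]
26 → replaces 30 → [8, 14, 19, 22, 26]
5 → replaces 8 → [5, 14, 19, 22, 26]
Longest non-decreasing subsequence has length 5, so deletions = 12 − 5 = 7.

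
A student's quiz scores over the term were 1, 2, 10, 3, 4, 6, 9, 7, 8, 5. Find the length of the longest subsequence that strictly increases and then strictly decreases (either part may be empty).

8

inc[i] = longest strictly increasing subsequence ending at i; dec[i] = longest strictly decreasing subsequence starting at i:
i:      1  2  3  4  5  6  7  8  9 10
a[i]:   1  2 10  3  4  6  9  7  8  5
inc:    1  2  3  3  4  5  6  6  7  5
dec:    1  1  4  1  1  2  3  2  2  1
Best peak at i=7 (value 9): inc=6, dec=3, length 6+3−1 = 8.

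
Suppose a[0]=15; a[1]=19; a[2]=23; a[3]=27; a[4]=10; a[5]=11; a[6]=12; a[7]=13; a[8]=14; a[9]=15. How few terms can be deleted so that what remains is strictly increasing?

Fewest deletions = n − (longest strictly increasing subsequence).
Patience tails:
15 → extends → [15]
19 → extends → [15, 19]
23 → extends → [15, 19, 23]
27 → extends → [15, 19, 23, 27]
10 → replaces 15 → [10, 19, 23, 27]
11 → replaces 19 → [10, 11, 23, 27]
12 → replaces 23 → [10, 11, 12, 27]
13 → replaces 27 → [10, 11, 12, 13]
14 → extends → [10, 11, 12, 13, 14]
15 → extends → [10, 11, 12, 13, 14, 15]
Longest strictly increasing subsequence has length 6, so deletions = 10 − 6 = 4.

4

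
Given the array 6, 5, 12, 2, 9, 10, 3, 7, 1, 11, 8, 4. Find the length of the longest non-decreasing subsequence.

4

Let dp[i] be the length of the longest such subsequence ending at index i:
i:      1  2  3  4  5  6  7  8  9 10 11 12
a[i]:   6  5 12  2  9 10  3  7  1 11  8  4
dp:     1  1  2  1  2  3  2  3  1  4  4  3
Maximum dp value is 4.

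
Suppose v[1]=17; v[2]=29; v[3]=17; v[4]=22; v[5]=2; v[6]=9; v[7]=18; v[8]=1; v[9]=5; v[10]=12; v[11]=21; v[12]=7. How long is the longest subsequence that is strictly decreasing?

5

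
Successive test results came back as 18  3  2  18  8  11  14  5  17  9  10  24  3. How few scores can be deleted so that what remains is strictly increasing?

Fewest deletions = n − (longest strictly increasing subsequence).
Patience tails:
18 → extends → [18]
3 → replaces 18 → [3]
2 → replaces 3 → [2]
18 → extends → [2, 18]
8 → replaces 18 → [2, 8]
11 → extends → [2, 8, 11]
14 → extends → [2, 8, 11, 14]
5 → replaces 8 → [2, 5, 11, 14]
17 → extends → [2, 5, 11, 14, 17]
9 → replaces 11 → [2, 5, 9, 14, 17]
10 → replaces 14 → [2, 5, 9, 10, 17]
24 → extends → [2, 5, 9, 10, 17, 24]
3 → replaces 5 → [2, 3, 9, 10, 17, 24]
Longest strictly increasing subsequence has length 6, so deletions = 13 − 6 = 7.

7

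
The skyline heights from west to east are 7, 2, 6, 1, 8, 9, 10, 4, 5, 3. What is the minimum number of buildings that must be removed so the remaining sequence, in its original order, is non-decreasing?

5

Fewest deletions = n − (longest non-decreasing subsequence).
Patience tails:
7 → extends → [7]
2 → replaces 7 → [2]
6 → extends → [2, 6]
1 → replaces 2 → [1, 6]
8 → extends → [1, 6, 8]
9 → extends → [1, 6, 8, 9]
10 → extends → [1, 6, 8, 9, 10]
4 → replaces 6 → [1, 4, 8, 9, 10]
5 → replaces 8 → [1, 4, 5, 9, 10]
3 → replaces 4 → [1, 3, 5, 9, 10]
Longest non-decreasing subsequence has length 5, so deletions = 10 − 5 = 5.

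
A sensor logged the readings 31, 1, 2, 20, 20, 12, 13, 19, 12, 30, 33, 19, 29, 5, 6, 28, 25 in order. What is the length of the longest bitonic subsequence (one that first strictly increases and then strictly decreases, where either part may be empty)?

10

inc[i] = longest strictly increasing subsequence ending at i; dec[i] = longest strictly decreasing subsequence starting at i:
i:      1  2  3  4  5  6  7  8  9 10 11 12 13 14 15 16 17
a[i]:  31  1  2 20 20 12 13 19 12 30 33 19 29  5  6 28 25
inc:    1  1  2  3  3  3  4  5  3  6  7  5  6  3  4  6  6
dec:    5  1  1  4  4  2  3  3  2  4  4  2  3  1  1  2  1
Best peak at i=11 (value 33): inc=7, dec=4, length 7+4−1 = 10.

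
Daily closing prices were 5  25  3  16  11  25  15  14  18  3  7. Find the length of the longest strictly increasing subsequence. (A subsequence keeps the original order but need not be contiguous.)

4

Let dp[i] be the length of the longest such subsequence ending at index i:
i:      1  2  3  4  5  6  7  8  9 10 11
a[i]:   5 25  3 16 11 25 15 14 18  3  7
dp:     1  2  1  2  2  3  3  3  4  1  2
Maximum dp value is 4.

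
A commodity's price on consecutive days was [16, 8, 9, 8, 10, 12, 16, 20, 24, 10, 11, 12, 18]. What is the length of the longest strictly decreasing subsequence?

3

Let dp[i] be the longest strictly decreasing subsequence ending at i:
i:      1  2  3  4  5  6  7  8  9 10 11 12 13
a[i]:  16  8  9  8 10 12 16 20 24 10 11 12 18
dp:     1  2  2  3  2  2  1  1  1  3  3  2  2
Maximum is 3.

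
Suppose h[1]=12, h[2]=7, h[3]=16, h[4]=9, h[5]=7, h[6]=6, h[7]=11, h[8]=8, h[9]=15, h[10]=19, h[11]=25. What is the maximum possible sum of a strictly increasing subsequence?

86

Let S[i] be the best sum of a strictly increasing subsequence ending at i:
i:      1  2  3  4  5  6  7  8  9 10 11
h[i]:  12  7 16  9  7  6 11  8 15 19 25
S:     12  7 28 16  7  6 27 15 42 61 86
Maximum is 86 (e.g. 7 + 9 + 11 + 15 + 19 + 25).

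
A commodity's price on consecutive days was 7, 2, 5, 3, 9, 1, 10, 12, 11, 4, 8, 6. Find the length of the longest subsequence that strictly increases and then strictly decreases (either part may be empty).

8

inc[i] = longest strictly increasing subsequence ending at i; dec[i] = longest strictly decreasing subsequence starting at i:
i:      1  2  3  4  5  6  7  8  9 10 11 12
a[i]:   7  2  5  3  9  1 10 12 11  4  8  6
inc:    1  1  2  2  3  1  4  5  5  3  4  4
dec:    4  2  3  2  3  1  3  4  3  1  2  1
Best peak at i=8 (value 12): inc=5, dec=4, length 5+4−1 = 8.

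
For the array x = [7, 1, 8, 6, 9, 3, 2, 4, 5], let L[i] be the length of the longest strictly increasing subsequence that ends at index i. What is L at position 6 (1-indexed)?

dp[i] = 1 + max{dp[j] : j<i, x[j]<x[i]} (or 1 if no such j):
i:     1 2 3 4 5 6 7 8 9
x[i]:  7 1 8 6 9 3 2 4 5
dp:    1 1 2 2 3 2 2 3 4
At index 6 the value is 2.

2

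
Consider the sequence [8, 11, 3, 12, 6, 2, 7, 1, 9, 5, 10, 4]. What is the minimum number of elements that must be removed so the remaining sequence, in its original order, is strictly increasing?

Fewest deletions = n − (longest strictly increasing subsequence).
i:      1  2  3  4  5  6  7  8  9 10 11 12
a[i]:   8 11  3 12  6  2  7  1  9  5 10  4
dp:     1  2  1  3  2  1  3  1  4  2  5  2
max dp = 5, so deletions = 12 − 5 = 7.

7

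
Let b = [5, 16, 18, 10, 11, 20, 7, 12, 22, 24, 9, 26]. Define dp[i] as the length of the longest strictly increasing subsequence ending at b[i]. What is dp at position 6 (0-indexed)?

dp[i] = 1 + max{dp[j] : j<i, b[j]<b[i]} (or 1 if no such j):
i:      0  1  2  3  4  5  6  7  8  9 10 11
b[i]:   5 16 18 10 11 20  7 12 22 24  9 26
dp:     1  2  3  2  3  4  2  4  5  6  3  7
At index 6 the value is 2.

2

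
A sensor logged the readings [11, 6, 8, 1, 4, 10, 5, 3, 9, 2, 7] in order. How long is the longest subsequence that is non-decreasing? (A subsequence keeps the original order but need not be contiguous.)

Track the smallest tail for each achievable length (allowing ties):
11 → extends → [11]
6 → replaces 11 → [6]
8 → extends → [6, 8]
1 → replaces 6 → [1, 8]
4 → replaces 8 → [1, 4]
10 → extends → [1, 4, 10]
5 → replaces 10 → [1, 4, 5]
3 → replaces 4 → [1, 3, 5]
9 → extends → [1, 3, 5, 9]
2 → replaces 3 → [1, 2, 5, 9]
7 → replaces 9 → [1, 2, 5, 7]
Four tails, so the longest non-decreasing subsequence has length 4 (e.g. 1, 4, 5, 9).

4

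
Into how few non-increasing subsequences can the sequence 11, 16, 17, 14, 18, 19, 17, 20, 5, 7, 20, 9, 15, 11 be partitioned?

The minimum number of non-increasing subsequences covering a sequence equals the length of its longest strictly increasing subsequence.
LIS length is 6 (e.g. 11, 16, 17, 18, 19, 20), so 6 piles are needed.

6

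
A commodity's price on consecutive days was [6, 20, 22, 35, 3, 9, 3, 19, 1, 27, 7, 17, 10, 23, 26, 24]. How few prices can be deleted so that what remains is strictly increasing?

Fewest deletions = n − (longest strictly increasing subsequence).
i:      1  2  3  4  5  6  7  8  9 10 11 12 13 14 15 16
a[i]:   6 20 22 35  3  9  3 19  1 27  7 17 10 23 26 24
dp:     1  2  3  4  1  2  1  3  1  4  2  3  3  4  5  5
max dp = 5, so deletions = 16 − 5 = 11.

11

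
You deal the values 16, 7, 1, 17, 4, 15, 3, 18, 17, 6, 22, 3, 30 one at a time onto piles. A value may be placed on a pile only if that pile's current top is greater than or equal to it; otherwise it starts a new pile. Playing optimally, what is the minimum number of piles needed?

6

Place each on the leftmost legal pile:
16 → new pile 1 (tops now [16])
7 → pile 1 (tops now [7])
1 → pile 1 (tops now [1])
17 → new pile 2 (tops now [1, 17])
4 → pile 2 (tops now [1, 4])
15 → new pile 3 (tops now [1, 4, 15])
3 → pile 2 (tops now [1, 3, 15])
18 → new pile 4 (tops now [1, 3, 15, 18])
17 → pile 4 (tops now [1, 3, 15, 17])
6 → pile 3 (tops now [1, 3, 6, 17])
22 → new pile 5 (tops now [1, 3, 6, 17, 22])
3 → pile 2 (tops now [1, 3, 6, 17, 22])
30 → new pile 6 (tops now [1, 3, 6, 17, 22, 30])
Six piles.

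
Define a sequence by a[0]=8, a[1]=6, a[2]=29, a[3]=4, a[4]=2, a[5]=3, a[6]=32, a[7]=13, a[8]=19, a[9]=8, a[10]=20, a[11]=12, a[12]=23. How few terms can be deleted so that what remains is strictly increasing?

7

Fewest deletions = n − (longest strictly increasing subsequence).
i:      0  1  2  3  4  5  6  7  8  9 10 11 12
a[i]:   8  6 29  4  2  3 32 13 19  8 20 12 23
dp:     1  1  2  1  1  2  3  3  4  3  5  4  6
max dp = 6, so deletions = 13 − 6 = 7.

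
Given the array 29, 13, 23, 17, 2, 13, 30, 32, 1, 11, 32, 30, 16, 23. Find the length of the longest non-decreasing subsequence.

5

Track the smallest tail for each achievable length (allowing ties):
29 → extends → [29]
13 → replaces 29 → [13]
23 → extends → [13, 23]
17 → replaces 23 → [13, 17]
2 → replaces 13 → [2, 17]
13 → replaces 17 → [2, 13]
30 → extends → [2, 13, 30]
32 → extends → [2, 13, 30, 32]
1 → replaces 2 → [1, 13, 30, 32]
11 → replaces 13 → [1, 11, 30, 32]
32 → extends → [1, 11, 30, 32, 32]
30 → replaces 32 → [1, 11, 30, 30, 32]
16 → replaces 30 → [1, 11, 16, 30, 32]
23 → replaces 30 → [1, 11, 16, 23, 32]
Five tails, so the longest non-decreasing subsequence has length 5 (e.g. 13, 23, 30, 32, 32).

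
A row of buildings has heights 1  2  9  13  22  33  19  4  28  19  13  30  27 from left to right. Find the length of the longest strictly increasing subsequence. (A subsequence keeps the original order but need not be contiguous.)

7

Let dp[i] be the length of the longest such subsequence ending at index i:
i:      1  2  3  4  5  6  7  8  9 10 11 12 13
a[i]:   1  2  9 13 22 33 19  4 28 19 13 30 27
dp:     1  2  3  4  5  6  5  3  6  5  4  7  6
Maximum dp value is 7.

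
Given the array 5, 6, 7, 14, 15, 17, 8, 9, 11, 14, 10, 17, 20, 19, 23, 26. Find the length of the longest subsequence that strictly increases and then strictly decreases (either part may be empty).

inc[i] = longest strictly increasing subsequence ending at i; dec[i] = longest strictly decreasing subsequence starting at i:
i:      1  2  3  4  5  6  7  8  9 10 11 12 13 14 15 16
a[i]:   5  6  7 14 15 17  8  9 11 14 10 17 20 19 23 26
inc:    1  2  3  4  5  6  4  5  6  7  6  8  9  9 10 11
dec:    1  1  1  3  3  3  1  1  2  2  1  1  2  1  1  1
Best peak at i=16 (value 26): inc=11, dec=1, length 11+1−1 = 11.

11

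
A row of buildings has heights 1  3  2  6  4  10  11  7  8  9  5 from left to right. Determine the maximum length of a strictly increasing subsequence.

Track the smallest tail for each achievable length (strict):
1 → extends → [1]
3 → extends → [1, 3]
2 → replaces 3 → [1, 2]
6 → extends → [1, 2, 6]
4 → replaces 6 → [1, 2, 4]
10 → extends → [1, 2, 4, 10]
11 → extends → [1, 2, 4, 10, 11]
7 → replaces 10 → [1, 2, 4, 7, 11]
8 → replaces 11 → [1, 2, 4, 7, 8]
9 → extends → [1, 2, 4, 7, 8, 9]
5 → replaces 7 → [1, 2, 4, 5, 8, 9]
Six tails, so the longest strictly increasing subsequence has length 6 (e.g. 1, 3, 6, 7, 8, 9).

6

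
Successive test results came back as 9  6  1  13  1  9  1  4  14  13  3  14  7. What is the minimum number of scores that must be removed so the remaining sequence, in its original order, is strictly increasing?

Fewest deletions = n − (longest strictly increasing subsequence).
i:      1  2  3  4  5  6  7  8  9 10 11 12 13
a[i]:   9  6  1 13  1  9  1  4 14 13  3 14  7
dp:     1  1  1  2  1  2  1  2  3  3  2  4  3
max dp = 4, so deletions = 13 − 4 = 9.

9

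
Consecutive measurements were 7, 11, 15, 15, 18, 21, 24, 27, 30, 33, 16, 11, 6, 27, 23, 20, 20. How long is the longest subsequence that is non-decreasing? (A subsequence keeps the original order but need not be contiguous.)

Track the smallest tail for each achievable length (allowing ties):
7 → extends → [7]
11 → extends → [7, 11]
15 → extends → [7, 11, 15]
15 → extends → [7, 11, 15, 15]
18 → extends → [7, 11, 15, 15, 18]
21 → extends → [7, 11, 15, 15, 18, 21]
24 → extends → [7, 11, 15, 15, 18, 21, 24]
27 → extends → [7, 11, 15, 15, 18, 21, 24, 27]
30 → extends → [7, 11, 15, 15, 18, 21, 24, 27, 30]
33 → extends → [7, 11, 15, 15, 18, 21, 24, 27, 30, 33]
16 → replaces 18 → [7, 11, 15, 15, 16, 21, 24, 27, 30, 33]
11 → replaces 15 → [7, 11, 11, 15, 16, 21, 24, 27, 30, 33]
6 → replaces 7 → [6, 11, 11, 15, 16, 21, 24, 27, 30, 33]
27 → replaces 30 → [6, 11, 11, 15, 16, 21, 24, 27, 27, 33]
23 → replaces 24 → [6, 11, 11, 15, 16, 21, 23, 27, 27, 33]
20 → replaces 21 → [6, 11, 11, 15, 16, 20, 23, 27, 27, 33]
20 → replaces 23 → [6, 11, 11, 15, 16, 20, 20, 27, 27, 33]
Ten tails, so the longest non-decreasing subsequence has length 10 (e.g. 7, 11, 15, 15, 18, 21, 24, 27, 30, 33).

10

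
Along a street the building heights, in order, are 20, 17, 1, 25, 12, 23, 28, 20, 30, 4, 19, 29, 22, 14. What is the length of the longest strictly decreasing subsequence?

Negate each value so 'decreasing' becomes 'increasing', then run patience tails on the negated sequence:
-20 → extends → [-20]
-17 → extends → [-20, -17]
-1 → extends → [-20, -17, -1]
-25 → replaces -20 → [-25, -17, -1]
-12 → replaces -1 → [-25, -17, -12]
-23 → replaces -17 → [-25, -23, -12]
-28 → replaces -25 → [-28, -23, -12]
-20 → replaces -12 → [-28, -23, -20]
-30 → replaces -28 → [-30, -23, -20]
-4 → extends → [-30, -23, -20, -4]
-19 → replaces -4 → [-30, -23, -20, -19]
-29 → replaces -23 → [-30, -29, -20, -19]
-22 → replaces -20 → [-30, -29, -22, -19]
-14 → extends → [-30, -29, -22, -19, -14]
Five tails, so the longest strictly decreasing subsequence of the original has length 5.

5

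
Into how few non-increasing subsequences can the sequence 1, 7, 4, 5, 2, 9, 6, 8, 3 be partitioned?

Place each on the leftmost legal pile:
1 → new pile 1 (tops now [1])
7 → new pile 2 (tops now [1, 7])
4 → pile 2 (tops now [1, 4])
5 → new pile 3 (tops now [1, 4, 5])
2 → pile 2 (tops now [1, 2, 5])
9 → new pile 4 (tops now [1, 2, 5, 9])
6 → pile 4 (tops now [1, 2, 5, 6])
8 → new pile 5 (tops now [1, 2, 5, 6, 8])
3 → pile 3 (tops now [1, 2, 3, 6, 8])
Five piles.

5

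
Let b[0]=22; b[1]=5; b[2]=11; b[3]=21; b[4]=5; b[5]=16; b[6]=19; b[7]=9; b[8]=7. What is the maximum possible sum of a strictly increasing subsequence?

51

Let S[i] be the best sum of a strictly increasing subsequence ending at i:
i:      0  1  2  3  4  5  6  7  8
b[i]:  22  5 11 21  5 16 19  9  7
S:     22  5 16 37  5 32 51 14 12
Maximum is 51 (e.g. 5 + 11 + 16 + 19).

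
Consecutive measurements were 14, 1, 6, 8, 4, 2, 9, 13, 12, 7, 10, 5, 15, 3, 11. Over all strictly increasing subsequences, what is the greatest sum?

52

Let S[i] be the best sum of a strictly increasing subsequence ending at i:
i:      1  2  3  4  5  6  7  8  9 10 11 12 13 14 15
a[i]:  14  1  6  8  4  2  9 13 12  7 10  5 15  3 11
S:     14  1  7 15  5  3 24 37 36 14 34 10 52  6 45
Maximum is 52 (e.g. 1 + 6 + 8 + 9 + 13 + 15).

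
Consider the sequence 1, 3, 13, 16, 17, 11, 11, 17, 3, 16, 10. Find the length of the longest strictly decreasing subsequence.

Negate each value so 'decreasing' becomes 'increasing', then run patience tails on the negated sequence:
-1 → extends → [-1]
-3 → replaces -1 → [-3]
-13 → replaces -3 → [-13]
-16 → replaces -13 → [-16]
-17 → replaces -16 → [-17]
-11 → extends → [-17, -11]
-11 → already a tail → [-17, -11]
-17 → already a tail → [-17, -11]
-3 → extends → [-17, -11, -3]
-16 → replaces -11 → [-17, -16, -3]
-10 → replaces -3 → [-17, -16, -10]
Three tails, so the longest strictly decreasing subsequence of the original has length 3.

3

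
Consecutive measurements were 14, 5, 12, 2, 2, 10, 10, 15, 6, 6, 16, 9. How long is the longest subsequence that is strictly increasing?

4

Track the smallest tail for each achievable length (strict):
14 → extends → [14]
5 → replaces 14 → [5]
12 → extends → [5, 12]
2 → replaces 5 → [2, 12]
2 → already a tail → [2, 12]
10 → replaces 12 → [2, 10]
10 → already a tail → [2, 10]
15 → extends → [2, 10, 15]
6 → replaces 10 → [2, 6, 15]
6 → already a tail → [2, 6, 15]
16 → extends → [2, 6, 15, 16]
9 → replaces 15 → [2, 6, 9, 16]
Four tails, so the longest strictly increasing subsequence has length 4 (e.g. 5, 12, 15, 16).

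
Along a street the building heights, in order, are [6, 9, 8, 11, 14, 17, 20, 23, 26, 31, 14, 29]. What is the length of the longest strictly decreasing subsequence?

2

Let dp[i] be the longest strictly decreasing subsequence ending at i:
i:      1  2  3  4  5  6  7  8  9 10 11 12
a[i]:   6  9  8 11 14 17 20 23 26 31 14 29
dp:     1  1  2  1  1  1  1  1  1  1  2  2
Maximum is 2.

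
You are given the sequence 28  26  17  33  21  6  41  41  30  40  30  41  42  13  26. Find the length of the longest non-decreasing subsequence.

Let dp[i] be the length of the longest such subsequence ending at index i:
i:      1  2  3  4  5  6  7  8  9 10 11 12 13 14 15
a[i]:  28 26 17 33 21  6 41 41 30 40 30 41 42 13 26
dp:     1  1  1  2  2  1  3  4  3  4  4  5  6  2  3
Maximum dp value is 6.

6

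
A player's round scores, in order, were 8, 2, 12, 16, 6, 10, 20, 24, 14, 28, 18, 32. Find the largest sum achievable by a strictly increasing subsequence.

140

Let S[i] be the best sum of a strictly increasing subsequence ending at i:
i:       1   2   3   4   5   6   7   8   9  10  11  12
a[i]:    8   2  12  16   6  10  20  24  14  28  18  32
S:       8   2  20  36   8  18  56  80  34 108  54 140
Maximum is 140 (e.g. 8 + 12 + 16 + 20 + 24 + 28 + 32).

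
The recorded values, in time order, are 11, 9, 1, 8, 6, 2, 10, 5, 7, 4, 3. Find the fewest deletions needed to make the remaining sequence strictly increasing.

Fewest deletions = n − (longest strictly increasing subsequence).
i:      1  2  3  4  5  6  7  8  9 10 11
a[i]:  11  9  1  8  6  2 10  5  7  4  3
dp:     1  1  1  2  2  2  3  3  4  3  3
max dp = 4, so deletions = 11 − 4 = 7.

7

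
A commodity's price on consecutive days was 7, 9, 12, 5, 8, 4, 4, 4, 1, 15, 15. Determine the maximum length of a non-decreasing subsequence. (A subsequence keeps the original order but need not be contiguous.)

Let dp[i] be the length of the longest such subsequence ending at index i:
i:      1  2  3  4  5  6  7  8  9 10 11
a[i]:   7  9 12  5  8  4  4  4  1 15 15
dp:     1  2  3  1  2  1  2  3  1  4  5
Maximum dp value is 5.

5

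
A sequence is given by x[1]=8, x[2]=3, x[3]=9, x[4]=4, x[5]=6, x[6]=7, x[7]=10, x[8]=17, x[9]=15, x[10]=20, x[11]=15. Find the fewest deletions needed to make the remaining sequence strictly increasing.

4

Fewest deletions = n − (longest strictly increasing subsequence).
Patience tails:
8 → extends → [8]
3 → replaces 8 → [3]
9 → extends → [3, 9]
4 → replaces 9 → [3, 4]
6 → extends → [3, 4, 6]
7 → extends → [3, 4, 6, 7]
10 → extends → [3, 4, 6, 7, 10]
17 → extends → [3, 4, 6, 7, 10, 17]
15 → replaces 17 → [3, 4, 6, 7, 10, 15]
20 → extends → [3, 4, 6, 7, 10, 15, 20]
15 → already a tail → [3, 4, 6, 7, 10, 15, 20]
Longest strictly increasing subsequence has length 7, so deletions = 11 − 7 = 4.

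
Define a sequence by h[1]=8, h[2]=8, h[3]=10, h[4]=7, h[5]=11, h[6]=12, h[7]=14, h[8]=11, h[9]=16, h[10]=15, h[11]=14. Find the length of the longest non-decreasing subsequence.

Track the smallest tail for each achievable length (allowing ties):
8 → extends → [8]
8 → extends → [8, 8]
10 → extends → [8, 8, 10]
7 → replaces 8 → [7, 8, 10]
11 → extends → [7, 8, 10, 11]
12 → extends → [7, 8, 10, 11, 12]
14 → extends → [7, 8, 10, 11, 12, 14]
11 → replaces 12 → [7, 8, 10, 11, 11, 14]
16 → extends → [7, 8, 10, 11, 11, 14, 16]
15 → replaces 16 → [7, 8, 10, 11, 11, 14, 15]
14 → replaces 15 → [7, 8, 10, 11, 11, 14, 14]
Seven tails, so the longest non-decreasing subsequence has length 7 (e.g. 8, 8, 10, 11, 12, 14, 16).

7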